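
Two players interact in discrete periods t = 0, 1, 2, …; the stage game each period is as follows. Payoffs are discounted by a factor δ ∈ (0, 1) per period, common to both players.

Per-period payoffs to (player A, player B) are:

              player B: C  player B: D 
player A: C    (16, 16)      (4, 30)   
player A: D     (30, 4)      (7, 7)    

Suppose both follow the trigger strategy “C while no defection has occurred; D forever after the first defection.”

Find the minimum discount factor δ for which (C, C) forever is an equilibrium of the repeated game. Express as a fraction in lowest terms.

14/23

Cooperation forever yields 16 each period: 16/(1−δ).
Deviating yields 30 once, then 7 forever: 30 + 7δ/(1−δ).
No profitable deviation requires 16/(1−δ) ≥ 30 + 7δ/(1−δ).
Multiplying by (1−δ): 16 ≥ 30(1−δ) + 7δ = 30 − 23δ.
So 23δ ≥ 14, i.e. δ ≥ 14/23.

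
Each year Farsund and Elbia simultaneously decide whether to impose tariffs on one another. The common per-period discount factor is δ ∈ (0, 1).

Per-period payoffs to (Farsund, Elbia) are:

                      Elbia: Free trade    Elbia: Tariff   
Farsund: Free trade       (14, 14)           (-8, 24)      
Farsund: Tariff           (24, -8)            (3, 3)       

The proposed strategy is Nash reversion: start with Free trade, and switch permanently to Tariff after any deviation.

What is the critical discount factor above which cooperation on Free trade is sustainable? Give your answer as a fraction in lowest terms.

10/21

Cooperation forever yields 14 each period: 14/(1−δ).
Deviating yields 24 once, then 3 forever: 24 + 3δ/(1−δ).
No profitable deviation requires 14/(1−δ) ≥ 24 + 3δ/(1−δ).
Multiplying by (1−δ): 14 ≥ 24(1−δ) + 3δ = 24 − 21δ.
So 21δ ≥ 10, i.e. δ ≥ 10/21.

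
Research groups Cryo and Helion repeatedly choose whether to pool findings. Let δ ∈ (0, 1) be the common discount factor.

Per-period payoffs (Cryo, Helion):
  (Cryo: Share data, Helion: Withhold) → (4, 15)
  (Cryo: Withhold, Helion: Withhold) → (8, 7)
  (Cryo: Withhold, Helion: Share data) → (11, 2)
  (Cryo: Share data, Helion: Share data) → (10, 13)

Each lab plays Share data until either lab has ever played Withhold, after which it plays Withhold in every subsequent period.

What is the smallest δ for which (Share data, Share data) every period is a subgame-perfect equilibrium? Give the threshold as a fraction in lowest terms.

1/3

Cryo: cooperation gives 10 each period; deviation gives 11 once then 8 forever.
  10/(1−δ) ≥ 11 + 8δ/(1−δ) ⇒ δ ≥ 1/3.
Helion: cooperation gives 13 each period; deviation gives 15 once then 7 forever.
  δ ≥ 2/8 = 1/4.
Both must hold, so the binding constraint is Cryo's: δ ≥ 1/3.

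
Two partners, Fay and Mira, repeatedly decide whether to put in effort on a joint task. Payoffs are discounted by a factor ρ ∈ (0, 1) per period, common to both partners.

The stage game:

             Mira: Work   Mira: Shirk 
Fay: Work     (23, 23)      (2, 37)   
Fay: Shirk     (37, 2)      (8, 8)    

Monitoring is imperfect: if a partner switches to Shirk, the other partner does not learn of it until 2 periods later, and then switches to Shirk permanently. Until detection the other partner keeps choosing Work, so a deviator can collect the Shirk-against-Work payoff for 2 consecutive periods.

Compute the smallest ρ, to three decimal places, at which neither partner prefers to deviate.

A deviator earns 37 for 2 periods, then 8 forever; cooperating earns 23 forever. Multiplying the IC by (1−ρ):
23 ≥ 37(1−ρ^2) + 8ρ^2, so 29·ρ^2 ≥ 14 and ρ^2 ≥ 14/29.
ρ ≥ (14/29)^(1/2) ≈ 0.695.

0.695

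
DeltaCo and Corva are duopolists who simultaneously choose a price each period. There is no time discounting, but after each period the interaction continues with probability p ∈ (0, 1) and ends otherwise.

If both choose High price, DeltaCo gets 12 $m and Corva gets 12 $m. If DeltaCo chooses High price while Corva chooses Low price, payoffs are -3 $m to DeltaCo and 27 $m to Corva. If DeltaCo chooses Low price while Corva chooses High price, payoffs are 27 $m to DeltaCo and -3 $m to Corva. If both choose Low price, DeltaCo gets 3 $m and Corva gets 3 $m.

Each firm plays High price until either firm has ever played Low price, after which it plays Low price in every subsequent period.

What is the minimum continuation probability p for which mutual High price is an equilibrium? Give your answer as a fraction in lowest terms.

Expected cooperation value is 12 + p·12 + p²·12 + … = 12/(1−p); deviation gives 27 + p·3/(1−p).
12 ≥ 27(1−p) + 3p ⇒ 24p ≥ 15 ⇒ p ≥ 15/24 = 5/8.

5/8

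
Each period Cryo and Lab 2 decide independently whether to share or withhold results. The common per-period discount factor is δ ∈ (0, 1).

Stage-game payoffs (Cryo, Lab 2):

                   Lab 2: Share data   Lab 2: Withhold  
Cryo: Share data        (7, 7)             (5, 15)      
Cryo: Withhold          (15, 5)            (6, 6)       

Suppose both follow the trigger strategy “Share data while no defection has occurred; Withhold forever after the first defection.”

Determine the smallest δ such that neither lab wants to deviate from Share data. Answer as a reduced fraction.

8/9

Cooperation forever yields 7 each period: 7/(1−δ).
Deviating yields 15 once, then 6 forever: 15 + 6δ/(1−δ).
No profitable deviation requires 7/(1−δ) ≥ 15 + 6δ/(1−δ).
Multiplying by (1−δ): 7 ≥ 15(1−δ) + 6δ = 15 − 9δ.
So 9δ ≥ 8, i.e. δ ≥ 8/9.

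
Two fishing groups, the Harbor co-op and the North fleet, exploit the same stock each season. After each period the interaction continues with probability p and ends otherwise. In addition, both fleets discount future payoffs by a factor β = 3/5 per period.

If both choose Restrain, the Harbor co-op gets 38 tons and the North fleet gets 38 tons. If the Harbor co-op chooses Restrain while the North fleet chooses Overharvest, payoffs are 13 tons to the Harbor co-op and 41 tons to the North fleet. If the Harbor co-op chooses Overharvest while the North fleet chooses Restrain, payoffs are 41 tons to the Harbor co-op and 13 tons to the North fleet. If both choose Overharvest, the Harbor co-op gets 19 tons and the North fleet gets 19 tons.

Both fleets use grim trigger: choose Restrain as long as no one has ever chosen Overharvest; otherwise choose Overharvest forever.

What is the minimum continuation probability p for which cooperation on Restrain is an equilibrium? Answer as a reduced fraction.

5/22

Expected continuation weight on next period's payoff is β·p = 3/5·p, which plays the role of the discount factor.
Cooperation requires 3/5·p ≥ (41−38)/(41−19) = 3/22, hence p ≥ 5/22.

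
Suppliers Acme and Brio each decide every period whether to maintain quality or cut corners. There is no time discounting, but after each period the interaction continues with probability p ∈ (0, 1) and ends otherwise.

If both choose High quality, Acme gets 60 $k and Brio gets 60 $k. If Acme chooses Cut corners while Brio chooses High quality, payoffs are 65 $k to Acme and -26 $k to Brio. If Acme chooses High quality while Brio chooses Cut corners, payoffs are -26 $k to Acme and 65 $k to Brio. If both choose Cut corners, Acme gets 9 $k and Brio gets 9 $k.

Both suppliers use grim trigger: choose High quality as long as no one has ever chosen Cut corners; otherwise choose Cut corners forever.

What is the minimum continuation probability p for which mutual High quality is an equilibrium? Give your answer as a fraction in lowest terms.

With no time discounting, the continuation probability p plays the role of the discount factor.
Grim-trigger IC: 60/(1−p) ≥ 65 + 9p/(1−p) ⇒ p ≥ (65−60)/(65−9) = 5/56.

5/56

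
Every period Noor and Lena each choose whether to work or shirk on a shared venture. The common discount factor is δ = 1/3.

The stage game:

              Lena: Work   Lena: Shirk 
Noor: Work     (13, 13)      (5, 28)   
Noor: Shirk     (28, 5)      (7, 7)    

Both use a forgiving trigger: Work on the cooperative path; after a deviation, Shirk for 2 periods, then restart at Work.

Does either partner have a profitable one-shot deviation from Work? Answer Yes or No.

Yes

A one-shot deviation gives 28 now, then 7 for 2 periods, then back to 13.
Gain from deviating: (28−13) today; loss: (13−7) in each of the next 2 periods.
No-deviation condition: (13−7)(δ+…+δ^2) ≥ 28−13, i.e. δ+…+δ^2 ≥ 5/2.
At δ = 1/3: δ+…+δ^2 = 0.4444 < 2.5000.
So cooperation is not sustainable.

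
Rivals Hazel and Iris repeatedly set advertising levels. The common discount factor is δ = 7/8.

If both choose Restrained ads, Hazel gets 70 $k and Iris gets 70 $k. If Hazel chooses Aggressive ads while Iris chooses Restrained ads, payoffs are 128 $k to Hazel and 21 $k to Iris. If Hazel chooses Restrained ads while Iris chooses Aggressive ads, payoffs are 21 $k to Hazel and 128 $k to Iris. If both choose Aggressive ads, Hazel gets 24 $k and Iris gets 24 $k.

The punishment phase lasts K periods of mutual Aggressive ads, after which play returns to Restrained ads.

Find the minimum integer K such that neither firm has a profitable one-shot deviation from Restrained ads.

Need Σ_{k=1}^{K} δ^k ≥ (128−70)/(70−24) = 1.2609 at δ = 7/8.
At K = 1 the sum is 0.8750 < 1.2609; at K = 2 it is 1.6406 ≥ 1.2609.
So the minimum punishment length is K = 2.

2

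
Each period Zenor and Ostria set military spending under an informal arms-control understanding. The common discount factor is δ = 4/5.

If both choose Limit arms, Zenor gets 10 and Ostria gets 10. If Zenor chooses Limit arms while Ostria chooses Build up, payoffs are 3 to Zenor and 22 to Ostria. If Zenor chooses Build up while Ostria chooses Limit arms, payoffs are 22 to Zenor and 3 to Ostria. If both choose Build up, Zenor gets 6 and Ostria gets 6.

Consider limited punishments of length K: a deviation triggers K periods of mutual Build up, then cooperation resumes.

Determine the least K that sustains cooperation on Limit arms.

No profitable deviation requires (10−6)(δ+…+δ^K) ≥ 22−10, i.e. δ+…+δ^K ≥ 3 ≈ 3.0000.
With δ = 4/5, the partial sums are K=1: 0.8000, K=2: 1.4400, …, K=5: 2.6893, K=6: 2.9514, K=7: 3.1611.
K = 7 is the first length at which the sum reaches 3.0000.

7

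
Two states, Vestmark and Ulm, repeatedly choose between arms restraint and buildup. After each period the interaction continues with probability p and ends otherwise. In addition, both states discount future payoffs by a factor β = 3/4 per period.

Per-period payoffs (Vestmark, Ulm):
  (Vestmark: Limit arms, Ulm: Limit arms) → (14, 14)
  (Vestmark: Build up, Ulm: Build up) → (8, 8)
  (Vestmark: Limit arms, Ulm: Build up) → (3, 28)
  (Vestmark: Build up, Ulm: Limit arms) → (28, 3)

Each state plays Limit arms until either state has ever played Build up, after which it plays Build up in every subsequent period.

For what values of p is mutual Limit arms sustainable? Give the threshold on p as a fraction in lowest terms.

14/15

Expected continuation weight on next period's payoff is β·p = 3/4·p, which plays the role of the discount factor.
Cooperation requires 3/4·p ≥ (28−14)/(28−8) = 7/10, hence p ≥ 14/15.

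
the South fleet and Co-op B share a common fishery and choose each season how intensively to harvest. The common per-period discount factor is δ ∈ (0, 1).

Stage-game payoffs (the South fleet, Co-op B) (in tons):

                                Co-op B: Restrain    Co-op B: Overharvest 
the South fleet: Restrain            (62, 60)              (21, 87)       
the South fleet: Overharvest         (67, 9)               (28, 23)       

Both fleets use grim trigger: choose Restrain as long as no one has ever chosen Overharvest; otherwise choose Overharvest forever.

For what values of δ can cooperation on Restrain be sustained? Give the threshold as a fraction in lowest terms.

the South fleet: cooperation gives 62 each period; deviation gives 67 once then 28 forever.
  62/(1−δ) ≥ 67 + 28δ/(1−δ) ⇒ δ ≥ 5/39.
Co-op B: cooperation gives 60 each period; deviation gives 87 once then 23 forever.
  δ ≥ 27/64.
Both must hold, so the binding constraint is Co-op B's: δ ≥ 27/64.

27/64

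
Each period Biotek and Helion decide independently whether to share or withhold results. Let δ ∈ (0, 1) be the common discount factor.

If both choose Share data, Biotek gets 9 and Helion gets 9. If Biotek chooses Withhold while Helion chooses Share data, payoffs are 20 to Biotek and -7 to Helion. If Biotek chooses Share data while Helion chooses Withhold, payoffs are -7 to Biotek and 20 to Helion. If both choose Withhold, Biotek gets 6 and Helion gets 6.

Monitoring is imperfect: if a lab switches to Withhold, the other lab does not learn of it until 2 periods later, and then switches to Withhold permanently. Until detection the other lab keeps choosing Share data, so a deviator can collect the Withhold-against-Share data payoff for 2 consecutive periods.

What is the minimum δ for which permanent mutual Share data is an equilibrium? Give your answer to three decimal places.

0.886

A deviator earns 20 for 2 periods, then 6 forever; cooperating earns 9 forever. Multiplying the IC by (1−δ):
9 ≥ 20(1−δ^2) + 6δ^2, so 14·δ^2 ≥ 11 and δ^2 ≥ 11/14.
δ ≥ (11/14)^(1/2) ≈ 0.886.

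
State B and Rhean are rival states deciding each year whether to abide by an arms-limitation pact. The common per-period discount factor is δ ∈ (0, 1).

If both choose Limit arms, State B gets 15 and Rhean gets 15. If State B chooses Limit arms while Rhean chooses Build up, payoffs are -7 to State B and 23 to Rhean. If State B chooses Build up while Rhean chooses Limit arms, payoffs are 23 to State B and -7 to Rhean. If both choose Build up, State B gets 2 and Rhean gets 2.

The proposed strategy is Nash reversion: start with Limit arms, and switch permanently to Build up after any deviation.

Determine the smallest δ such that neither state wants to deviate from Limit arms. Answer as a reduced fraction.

15/(1−δ) ≥ 23 + 2δ/(1−δ)
15 ≥ 23 − 21δ
δ ≥ 8/21.

8/21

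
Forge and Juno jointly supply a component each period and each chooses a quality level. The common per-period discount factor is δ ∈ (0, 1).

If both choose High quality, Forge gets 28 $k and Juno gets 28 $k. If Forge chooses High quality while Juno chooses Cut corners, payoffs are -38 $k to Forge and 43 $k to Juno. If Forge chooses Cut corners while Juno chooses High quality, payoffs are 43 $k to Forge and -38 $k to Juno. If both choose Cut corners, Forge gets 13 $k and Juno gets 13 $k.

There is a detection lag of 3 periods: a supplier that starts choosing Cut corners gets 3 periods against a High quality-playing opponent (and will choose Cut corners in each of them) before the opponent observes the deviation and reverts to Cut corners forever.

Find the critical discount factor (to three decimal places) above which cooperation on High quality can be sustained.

Deviating for the 3 undetected periods gains 43−28 = 15 per period over cooperation, then loses 28−13 = 15 per period forever once punishment starts.
Gain: 15(1 + δ + … + δ^2); loss: 15·δ^3/(1−δ).
No profitable deviation ⇔ 15(1−δ^3) ≤ 15·δ^3, i.e. δ^3 ≥ 15/(15+15) = 1/2.
Hence δ ≥ (1/2)^(1/3) ≈ 0.794.

0.794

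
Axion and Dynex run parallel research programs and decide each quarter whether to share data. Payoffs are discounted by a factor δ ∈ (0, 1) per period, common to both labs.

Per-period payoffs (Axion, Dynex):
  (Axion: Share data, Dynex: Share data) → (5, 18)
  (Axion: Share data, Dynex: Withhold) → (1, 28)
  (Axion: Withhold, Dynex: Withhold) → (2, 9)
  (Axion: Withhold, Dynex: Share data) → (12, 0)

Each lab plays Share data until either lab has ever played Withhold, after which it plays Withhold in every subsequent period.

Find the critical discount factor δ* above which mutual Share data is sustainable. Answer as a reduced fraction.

For Axion: deviation gain 12−5 = 7, per-period punishment loss 5−2 = 3. IC gives δ ≥ 7/10.
For Dynex: gain 10, loss 9 per period, so δ ≥ 10/19.
The tighter constraint is Axion's, so cooperation needs δ ≥ 7/10.

7/10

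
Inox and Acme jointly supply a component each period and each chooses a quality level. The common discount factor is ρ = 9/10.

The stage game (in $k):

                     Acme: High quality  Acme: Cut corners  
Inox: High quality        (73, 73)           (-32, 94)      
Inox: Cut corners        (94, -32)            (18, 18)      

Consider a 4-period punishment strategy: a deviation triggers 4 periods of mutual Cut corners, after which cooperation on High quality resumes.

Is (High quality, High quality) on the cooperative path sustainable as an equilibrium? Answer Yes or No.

Yes

Comparing payoff streams over the 5 periods until play realigns: cooperate → 73(1+ρ+…+ρ^4); deviate → 94 + 18(ρ+…+ρ^4).
Cooperation is sustained iff (73−18)(ρ+…+ρ^4) ≥ 94−73.
ρ+…+ρ^4 = 9/10·(1−(9/10)^4)/(1−9/10) = 3.0951, and (94−73)/(73−18) = 0.3818.
3.0951 ≥ 0.3818, so cooperation is sustainable.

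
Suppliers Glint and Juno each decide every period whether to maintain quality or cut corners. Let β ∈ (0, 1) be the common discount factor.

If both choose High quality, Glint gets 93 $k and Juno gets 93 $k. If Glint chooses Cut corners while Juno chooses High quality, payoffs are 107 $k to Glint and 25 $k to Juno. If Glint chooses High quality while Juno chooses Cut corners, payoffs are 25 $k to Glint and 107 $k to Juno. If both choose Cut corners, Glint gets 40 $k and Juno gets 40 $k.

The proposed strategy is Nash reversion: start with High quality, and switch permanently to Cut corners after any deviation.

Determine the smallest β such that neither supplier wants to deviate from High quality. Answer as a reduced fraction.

Under grim trigger the critical discount factor is (T−C)/(T−P) with T = 107, C = 93, P = 40.
β* = (107−93)/(107−40) = 14/67.

14/67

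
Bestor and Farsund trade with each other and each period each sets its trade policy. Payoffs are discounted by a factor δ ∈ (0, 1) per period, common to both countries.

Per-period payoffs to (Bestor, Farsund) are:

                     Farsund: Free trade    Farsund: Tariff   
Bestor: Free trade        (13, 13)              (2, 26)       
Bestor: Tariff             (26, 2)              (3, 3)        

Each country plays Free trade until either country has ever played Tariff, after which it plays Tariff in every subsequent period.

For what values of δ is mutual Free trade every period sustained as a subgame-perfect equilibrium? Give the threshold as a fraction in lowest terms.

13/23

Under grim trigger the critical discount factor is (T−C)/(T−P) with T = 26, C = 13, P = 3.
δ* = (26−13)/(26−3) = 13/23.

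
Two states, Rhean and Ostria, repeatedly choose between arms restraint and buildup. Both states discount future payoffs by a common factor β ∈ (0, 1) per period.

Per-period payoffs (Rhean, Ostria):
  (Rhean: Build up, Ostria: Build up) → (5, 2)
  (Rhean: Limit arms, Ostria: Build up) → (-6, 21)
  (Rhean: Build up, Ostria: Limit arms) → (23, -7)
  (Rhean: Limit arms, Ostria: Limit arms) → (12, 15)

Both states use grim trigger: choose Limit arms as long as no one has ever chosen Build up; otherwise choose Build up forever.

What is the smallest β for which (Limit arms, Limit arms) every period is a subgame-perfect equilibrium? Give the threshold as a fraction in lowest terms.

Rhean: cooperation gives 12 each period; deviation gives 23 once then 5 forever.
  12/(1−β) ≥ 23 + 5β/(1−β) ⇒ β ≥ 11/18.
Ostria: cooperation gives 15 each period; deviation gives 21 once then 2 forever.
  β ≥ 6/19.
Both must hold, so the binding constraint is Rhean's: β ≥ 11/18.

11/18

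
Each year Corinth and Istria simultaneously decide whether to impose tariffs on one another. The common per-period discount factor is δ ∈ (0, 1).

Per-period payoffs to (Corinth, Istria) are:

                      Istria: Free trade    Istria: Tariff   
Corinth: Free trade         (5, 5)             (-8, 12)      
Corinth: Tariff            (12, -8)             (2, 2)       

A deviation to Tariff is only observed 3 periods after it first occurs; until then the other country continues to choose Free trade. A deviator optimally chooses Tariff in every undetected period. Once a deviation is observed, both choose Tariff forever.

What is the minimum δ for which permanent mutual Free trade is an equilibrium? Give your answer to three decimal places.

The best deviation is to choose Tariff for all 3 undetected periods, earning 12 each, then 2 forever once detected.
Deviation value: 12(1−δ^3)/(1−δ) + 2δ^3/(1−δ); cooperation value: 5/(1−δ).
IC: 5 ≥ 12(1−δ^3) + 2δ^3 = 12 − 10δ^3.
So δ^3 ≥ 7/10, giving δ ≥ (7/10)^(1/3) ≈ 0.888.

0.888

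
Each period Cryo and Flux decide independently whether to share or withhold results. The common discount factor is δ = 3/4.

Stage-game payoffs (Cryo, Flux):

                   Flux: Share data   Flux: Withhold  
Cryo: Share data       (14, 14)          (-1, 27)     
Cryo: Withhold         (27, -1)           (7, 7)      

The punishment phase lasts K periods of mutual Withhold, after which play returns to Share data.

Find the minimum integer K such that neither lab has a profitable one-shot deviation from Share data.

Need Σ_{k=1}^{K} δ^k ≥ (27−14)/(14−7) = 1.8571 at δ = 3/4.
At K = 3 the sum is 1.7344 < 1.8571; at K = 4 it is 2.0508 ≥ 1.8571.
So the minimum punishment length is K = 4.

4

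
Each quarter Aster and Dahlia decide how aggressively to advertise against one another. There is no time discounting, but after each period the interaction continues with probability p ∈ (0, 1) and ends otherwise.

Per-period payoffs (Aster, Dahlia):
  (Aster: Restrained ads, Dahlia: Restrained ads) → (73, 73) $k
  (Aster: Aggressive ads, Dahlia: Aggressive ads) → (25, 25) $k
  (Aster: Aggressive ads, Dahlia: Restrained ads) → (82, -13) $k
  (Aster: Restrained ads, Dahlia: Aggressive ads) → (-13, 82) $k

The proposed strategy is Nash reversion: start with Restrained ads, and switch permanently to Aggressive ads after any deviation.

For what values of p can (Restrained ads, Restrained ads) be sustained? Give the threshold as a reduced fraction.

Expected cooperation value is 73 + p·73 + p²·73 + … = 73/(1−p); deviation gives 82 + p·25/(1−p).
73 ≥ 82(1−p) + 25p ⇒ 57p ≥ 9 ⇒ p ≥ 9/57 = 3/19.

3/19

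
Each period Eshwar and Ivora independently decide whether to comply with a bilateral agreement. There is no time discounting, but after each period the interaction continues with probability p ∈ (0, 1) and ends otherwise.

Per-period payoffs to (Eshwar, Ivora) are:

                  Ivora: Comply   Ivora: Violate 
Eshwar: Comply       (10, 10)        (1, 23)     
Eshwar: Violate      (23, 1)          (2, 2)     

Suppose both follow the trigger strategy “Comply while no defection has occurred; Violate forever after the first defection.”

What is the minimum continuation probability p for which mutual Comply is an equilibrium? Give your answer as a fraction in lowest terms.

Expected cooperation value is 10 + p·10 + p²·10 + … = 10/(1−p); deviation gives 23 + p·2/(1−p).
10 ≥ 23(1−p) + 2p ⇒ 21p ≥ 13 ⇒ p ≥ 13/21.

13/21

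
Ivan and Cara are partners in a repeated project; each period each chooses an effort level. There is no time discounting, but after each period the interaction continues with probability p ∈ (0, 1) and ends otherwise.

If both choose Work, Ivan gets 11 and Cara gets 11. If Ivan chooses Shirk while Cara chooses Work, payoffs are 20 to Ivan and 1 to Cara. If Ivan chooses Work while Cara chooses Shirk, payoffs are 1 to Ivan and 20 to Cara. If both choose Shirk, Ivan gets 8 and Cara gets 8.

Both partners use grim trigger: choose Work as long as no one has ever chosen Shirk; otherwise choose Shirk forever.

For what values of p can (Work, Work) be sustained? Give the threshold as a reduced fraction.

3/4

Expected cooperation value is 11 + p·11 + p²·11 + … = 11/(1−p); deviation gives 20 + p·8/(1−p).
11 ≥ 20(1−p) + 8p ⇒ 12p ≥ 9 ⇒ p ≥ 9/12 = 3/4.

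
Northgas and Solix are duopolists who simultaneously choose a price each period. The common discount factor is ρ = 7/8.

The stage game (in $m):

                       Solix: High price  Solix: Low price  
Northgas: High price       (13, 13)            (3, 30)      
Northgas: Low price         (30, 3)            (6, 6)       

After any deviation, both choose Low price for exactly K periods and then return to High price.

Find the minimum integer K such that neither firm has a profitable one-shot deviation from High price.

Need Σ_{k=1}^{K} ρ^k ≥ (30−13)/(13−6) = 2.4286 at ρ = 7/8.
At K = 3 the sum is 2.3105 < 2.4286; at K = 4 it is 2.8967 ≥ 2.4286.
So the minimum punishment length is K = 4.

4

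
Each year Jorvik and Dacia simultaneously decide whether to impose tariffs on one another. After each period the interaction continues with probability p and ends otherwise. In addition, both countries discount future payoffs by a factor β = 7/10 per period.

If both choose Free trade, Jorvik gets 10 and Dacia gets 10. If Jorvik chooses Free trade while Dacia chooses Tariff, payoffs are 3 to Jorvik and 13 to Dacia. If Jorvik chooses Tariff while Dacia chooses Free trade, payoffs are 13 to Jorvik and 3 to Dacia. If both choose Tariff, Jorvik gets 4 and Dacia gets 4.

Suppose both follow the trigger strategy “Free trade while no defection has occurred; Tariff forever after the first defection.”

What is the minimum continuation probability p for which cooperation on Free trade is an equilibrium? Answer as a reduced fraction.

10/21

With continuation probability p and discount β, the effective per-period discount factor is βp.
Grim-trigger IC: βp ≥ (13−10)/(13−4) = 1/3.
So p ≥ (1/3)/(7/10) = 10/21.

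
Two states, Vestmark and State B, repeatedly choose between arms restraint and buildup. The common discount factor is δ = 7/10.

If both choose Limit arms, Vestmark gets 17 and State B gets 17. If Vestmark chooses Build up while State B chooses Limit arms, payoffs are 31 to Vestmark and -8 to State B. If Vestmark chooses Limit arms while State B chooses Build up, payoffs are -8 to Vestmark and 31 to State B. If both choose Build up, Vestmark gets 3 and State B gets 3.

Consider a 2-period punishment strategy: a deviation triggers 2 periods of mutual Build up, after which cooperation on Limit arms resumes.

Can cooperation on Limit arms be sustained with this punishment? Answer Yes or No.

Yes

A one-shot deviation gives 31 now, then 3 for 2 periods, then back to 17.
Gain from deviating: (31−17) today; loss: (17−3) in each of the next 2 periods.
No-deviation condition: (17−3)(δ+…+δ^2) ≥ 31−17, i.e. δ+…+δ^2 ≥ 1.
At δ = 7/10: δ+…+δ^2 = 1.1900 ≥ 1.0000.
So cooperation is sustainable.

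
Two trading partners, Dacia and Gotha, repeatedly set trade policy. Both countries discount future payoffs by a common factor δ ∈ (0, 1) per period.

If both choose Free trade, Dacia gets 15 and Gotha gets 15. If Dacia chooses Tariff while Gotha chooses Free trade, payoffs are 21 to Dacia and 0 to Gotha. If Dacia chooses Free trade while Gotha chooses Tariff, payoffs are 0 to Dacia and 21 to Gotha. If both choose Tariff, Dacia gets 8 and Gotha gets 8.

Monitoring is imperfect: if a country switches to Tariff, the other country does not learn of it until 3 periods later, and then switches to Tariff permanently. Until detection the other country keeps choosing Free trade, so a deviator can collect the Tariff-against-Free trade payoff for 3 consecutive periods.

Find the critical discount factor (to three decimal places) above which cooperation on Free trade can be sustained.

0.773

A deviator earns 21 for 3 periods, then 8 forever; cooperating earns 15 forever. Multiplying the IC by (1−δ):
15 ≥ 21(1−δ^3) + 8δ^3, so 13·δ^3 ≥ 6 and δ^3 ≥ 6/13.
δ ≥ (6/13)^(1/3) ≈ 0.773.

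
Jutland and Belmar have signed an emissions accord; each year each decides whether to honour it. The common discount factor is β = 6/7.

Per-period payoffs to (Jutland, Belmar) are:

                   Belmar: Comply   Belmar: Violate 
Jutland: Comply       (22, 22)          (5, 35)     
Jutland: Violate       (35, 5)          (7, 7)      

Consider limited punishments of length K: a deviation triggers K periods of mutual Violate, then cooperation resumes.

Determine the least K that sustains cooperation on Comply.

2

Need Σ_{k=1}^{K} β^k ≥ (35−22)/(22−7) = 0.8667 at β = 6/7.
At K = 1 the sum is 0.8571 < 0.8667; at K = 2 it is 1.5918 ≥ 0.8667.
So the minimum punishment length is K = 2.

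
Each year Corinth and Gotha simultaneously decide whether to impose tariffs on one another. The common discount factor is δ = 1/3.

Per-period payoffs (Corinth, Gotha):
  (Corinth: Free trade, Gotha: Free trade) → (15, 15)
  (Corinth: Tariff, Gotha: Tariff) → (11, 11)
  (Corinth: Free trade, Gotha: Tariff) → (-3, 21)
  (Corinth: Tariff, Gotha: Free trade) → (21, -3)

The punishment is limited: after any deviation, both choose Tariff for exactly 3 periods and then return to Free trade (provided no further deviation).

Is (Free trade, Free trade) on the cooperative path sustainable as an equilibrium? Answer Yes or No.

A one-shot deviation gives 21 now, then 11 for 3 periods, then back to 15.
Gain from deviating: (21−15) today; loss: (15−11) in each of the next 3 periods.
No-deviation condition: (15−11)(δ+…+δ^3) ≥ 21−15, i.e. δ+…+δ^3 ≥ 3/2.
At δ = 1/3: δ+…+δ^3 = 0.4815 < 1.5000.
So cooperation is not sustainable.

No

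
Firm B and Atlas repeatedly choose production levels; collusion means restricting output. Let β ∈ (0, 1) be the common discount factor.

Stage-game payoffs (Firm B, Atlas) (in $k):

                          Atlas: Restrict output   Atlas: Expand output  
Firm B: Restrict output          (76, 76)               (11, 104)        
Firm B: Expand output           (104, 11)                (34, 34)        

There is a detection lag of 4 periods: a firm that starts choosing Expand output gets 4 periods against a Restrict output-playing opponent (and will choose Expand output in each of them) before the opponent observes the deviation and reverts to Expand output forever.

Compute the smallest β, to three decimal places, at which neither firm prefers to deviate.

0.795

The best deviation is to choose Expand output for all 4 undetected periods, earning 104 each, then 34 forever once detected.
Deviation value: 104(1−β^4)/(1−β) + 34β^4/(1−β); cooperation value: 76/(1−β).
IC: 76 ≥ 104(1−β^4) + 34β^4 = 104 − 70β^4.
So β^4 ≥ 28/70 = 2/5, giving β ≥ (2/5)^(1/4) ≈ 0.795.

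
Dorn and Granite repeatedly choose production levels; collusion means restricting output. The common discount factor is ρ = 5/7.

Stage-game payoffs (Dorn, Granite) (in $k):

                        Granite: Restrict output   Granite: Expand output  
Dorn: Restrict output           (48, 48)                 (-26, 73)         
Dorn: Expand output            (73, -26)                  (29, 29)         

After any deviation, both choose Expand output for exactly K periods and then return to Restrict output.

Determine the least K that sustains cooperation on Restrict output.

3

IC: ρ(1−ρ^K)/(1−ρ) ≥ (73−48)/(48−29) = 25/19.
With ρ = 5/7: need 1 − ρ^K ≥ 25/19·(1−5/7)/(5/7), i.e. ρ^K ≤ 0.4737.
Since (5/7)^2 = 0.5102 and (5/7)^3 = 0.3644, the smallest such K is 3.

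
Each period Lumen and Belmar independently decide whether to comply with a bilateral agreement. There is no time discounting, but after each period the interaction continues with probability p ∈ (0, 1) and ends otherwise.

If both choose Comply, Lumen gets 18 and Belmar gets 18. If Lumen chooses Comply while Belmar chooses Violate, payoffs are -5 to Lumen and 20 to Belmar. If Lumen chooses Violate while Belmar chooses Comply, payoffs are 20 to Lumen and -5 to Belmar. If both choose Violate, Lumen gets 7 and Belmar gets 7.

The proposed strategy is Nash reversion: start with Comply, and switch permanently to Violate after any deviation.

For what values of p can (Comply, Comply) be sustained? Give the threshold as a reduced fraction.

2/13

Expected cooperation value is 18 + p·18 + p²·18 + … = 18/(1−p); deviation gives 20 + p·7/(1−p).
18 ≥ 20(1−p) + 7p ⇒ 13p ≥ 2 ⇒ p ≥ 2/13.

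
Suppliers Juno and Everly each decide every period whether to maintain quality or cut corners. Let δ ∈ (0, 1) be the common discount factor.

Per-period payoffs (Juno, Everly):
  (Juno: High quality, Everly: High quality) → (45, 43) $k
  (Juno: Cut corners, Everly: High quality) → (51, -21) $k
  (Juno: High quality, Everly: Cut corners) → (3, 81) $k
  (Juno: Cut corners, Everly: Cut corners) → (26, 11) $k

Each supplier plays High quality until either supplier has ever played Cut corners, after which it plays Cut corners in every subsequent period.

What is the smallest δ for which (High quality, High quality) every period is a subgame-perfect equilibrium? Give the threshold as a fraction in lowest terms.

19/35

Juno: cooperation gives 45 each period; deviation gives 51 once then 26 forever.
  45/(1−δ) ≥ 51 + 26δ/(1−δ) ⇒ δ ≥ 6/25.
Everly: cooperation gives 43 each period; deviation gives 81 once then 11 forever.
  δ ≥ 38/70 = 19/35.
Both must hold, so the binding constraint is Everly's: δ ≥ 19/35.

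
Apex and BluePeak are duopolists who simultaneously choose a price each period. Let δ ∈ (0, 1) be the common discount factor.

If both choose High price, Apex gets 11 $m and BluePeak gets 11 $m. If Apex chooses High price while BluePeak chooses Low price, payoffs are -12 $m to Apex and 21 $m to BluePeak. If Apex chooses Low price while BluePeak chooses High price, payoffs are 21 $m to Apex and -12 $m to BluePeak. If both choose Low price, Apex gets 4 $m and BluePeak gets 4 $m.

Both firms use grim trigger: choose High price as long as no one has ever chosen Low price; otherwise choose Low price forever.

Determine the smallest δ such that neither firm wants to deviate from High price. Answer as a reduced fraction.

Cooperation forever yields 11 each period: 11/(1−δ).
Deviating yields 21 once, then 4 forever: 21 + 4δ/(1−δ).
No profitable deviation requires 11/(1−δ) ≥ 21 + 4δ/(1−δ).
Multiplying by (1−δ): 11 ≥ 21(1−δ) + 4δ = 21 − 17δ.
So 17δ ≥ 10, i.e. δ ≥ 10/17.

10/17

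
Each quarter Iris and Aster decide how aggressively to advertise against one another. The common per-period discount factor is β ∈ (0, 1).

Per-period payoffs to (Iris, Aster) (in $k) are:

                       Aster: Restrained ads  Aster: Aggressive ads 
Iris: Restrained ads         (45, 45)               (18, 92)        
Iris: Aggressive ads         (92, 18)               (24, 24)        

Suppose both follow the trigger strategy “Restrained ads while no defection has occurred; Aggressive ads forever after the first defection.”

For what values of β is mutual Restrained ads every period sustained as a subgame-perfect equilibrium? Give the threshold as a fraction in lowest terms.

47/68

Cooperation forever yields 45 each period: 45/(1−β).
Deviating yields 92 once, then 24 forever: 92 + 24β/(1−β).
No profitable deviation requires 45/(1−β) ≥ 92 + 24β/(1−β).
Multiplying by (1−β): 45 ≥ 92(1−β) + 24β = 92 − 68β.
So 68β ≥ 47, i.e. β ≥ 47/68.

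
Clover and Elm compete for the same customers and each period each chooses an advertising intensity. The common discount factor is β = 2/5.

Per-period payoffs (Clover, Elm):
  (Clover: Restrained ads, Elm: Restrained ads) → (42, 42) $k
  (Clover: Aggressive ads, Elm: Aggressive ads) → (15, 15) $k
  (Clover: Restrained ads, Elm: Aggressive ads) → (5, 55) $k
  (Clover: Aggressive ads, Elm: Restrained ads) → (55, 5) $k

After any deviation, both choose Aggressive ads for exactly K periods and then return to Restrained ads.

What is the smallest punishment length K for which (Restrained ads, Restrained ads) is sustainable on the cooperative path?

2

IC: β(1−β^K)/(1−β) ≥ (55−42)/(42−15) = 13/27.
With β = 2/5: need 1 − β^K ≥ 13/27·(1−2/5)/(2/5), i.e. β^K ≤ 0.2778.
Since (2/5)^1 = 0.4000 and (2/5)^2 = 0.1600, the smallest such K is 2.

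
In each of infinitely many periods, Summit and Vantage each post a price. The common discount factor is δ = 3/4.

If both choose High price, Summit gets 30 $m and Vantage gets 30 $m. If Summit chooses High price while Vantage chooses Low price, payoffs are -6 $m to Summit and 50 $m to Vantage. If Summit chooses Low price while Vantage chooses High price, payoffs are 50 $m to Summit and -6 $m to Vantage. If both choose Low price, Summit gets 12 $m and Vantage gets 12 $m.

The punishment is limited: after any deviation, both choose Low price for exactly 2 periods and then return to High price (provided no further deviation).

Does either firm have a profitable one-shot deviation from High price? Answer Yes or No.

No

Comparing payoff streams over the 3 periods until play realigns: cooperate → 30(1+δ+…+δ^2); deviate → 50 + 12(δ+…+δ^2).
Cooperation is sustained iff (30−12)(δ+…+δ^2) ≥ 50−30.
δ+…+δ^2 = 3/4·(1−(3/4)^2)/(1−3/4) = 1.3125, and (50−30)/(30−12) = 1.1111.
1.3125 ≥ 1.1111, so cooperation is sustainable.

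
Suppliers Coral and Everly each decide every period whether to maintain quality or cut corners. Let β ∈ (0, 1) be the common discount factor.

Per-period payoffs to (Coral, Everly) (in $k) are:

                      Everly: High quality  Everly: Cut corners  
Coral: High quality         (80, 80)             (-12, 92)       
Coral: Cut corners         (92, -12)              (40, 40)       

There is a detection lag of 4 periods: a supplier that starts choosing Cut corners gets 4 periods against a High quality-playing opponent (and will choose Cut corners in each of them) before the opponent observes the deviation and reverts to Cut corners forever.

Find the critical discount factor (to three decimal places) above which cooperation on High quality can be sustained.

A deviator earns 92 for 4 periods, then 40 forever; cooperating earns 80 forever. Multiplying the IC by (1−β):
80 ≥ 92(1−β^4) + 40β^4, so 52·β^4 ≥ 12 and β^4 ≥ 3/13.
β ≥ (3/13)^(1/4) ≈ 0.693.

0.693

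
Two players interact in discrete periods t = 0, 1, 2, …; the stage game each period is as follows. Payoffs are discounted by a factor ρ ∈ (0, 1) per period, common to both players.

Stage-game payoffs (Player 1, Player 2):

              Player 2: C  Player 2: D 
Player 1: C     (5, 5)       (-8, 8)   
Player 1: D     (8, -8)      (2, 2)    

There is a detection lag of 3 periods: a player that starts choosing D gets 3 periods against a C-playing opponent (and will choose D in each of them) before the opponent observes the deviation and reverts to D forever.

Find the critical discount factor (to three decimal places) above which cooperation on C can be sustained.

0.794

A deviator earns 8 for 3 periods, then 2 forever; cooperating earns 5 forever. Multiplying the IC by (1−ρ):
5 ≥ 8(1−ρ^3) + 2ρ^3, so 6·ρ^3 ≥ 3 and ρ^3 ≥ 1/2.
ρ ≥ (1/2)^(1/3) ≈ 0.794.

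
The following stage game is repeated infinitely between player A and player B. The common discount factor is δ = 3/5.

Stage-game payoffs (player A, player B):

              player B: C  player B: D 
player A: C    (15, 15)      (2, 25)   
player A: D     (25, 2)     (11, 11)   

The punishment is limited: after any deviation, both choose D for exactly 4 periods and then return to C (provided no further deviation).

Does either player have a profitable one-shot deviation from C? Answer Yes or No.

A one-shot deviation gives 25 now, then 11 for 4 periods, then back to 15.
Gain from deviating: (25−15) today; loss: (15−11) in each of the next 4 periods.
No-deviation condition: (15−11)(δ+…+δ^4) ≥ 25−15, i.e. δ+…+δ^4 ≥ 5/2.
At δ = 3/5: δ+…+δ^4 = 1.3056 < 2.5000.
So cooperation is not sustainable.

Yes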